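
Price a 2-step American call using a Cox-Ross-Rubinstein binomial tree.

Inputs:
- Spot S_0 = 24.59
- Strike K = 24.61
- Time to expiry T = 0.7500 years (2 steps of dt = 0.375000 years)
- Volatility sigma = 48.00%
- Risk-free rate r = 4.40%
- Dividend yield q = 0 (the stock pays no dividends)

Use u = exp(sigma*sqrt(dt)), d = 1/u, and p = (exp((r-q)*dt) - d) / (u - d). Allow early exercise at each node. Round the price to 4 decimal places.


dt = T/N = 0.375000
u = exp(sigma*sqrt(dt)) = 1.341702; d = 1/u = 0.745322
p = (exp((r-q)*dt) - d) / (u - d) = 0.454936
Discount per step: exp(-r*dt) = 0.983635
Stock lattice S(k, i) with i counting down-moves:
  k=0: S(0,0) = 24.5900
  k=1: S(1,0) = 32.9924; S(1,1) = 18.3275
  k=2: S(2,0) = 44.2660; S(2,1) = 24.5900; S(2,2) = 13.6599
Terminal payoffs V(N, i) = max(S_T - K, 0):
  V(2,0) = 19.656022; V(2,1) = 0.000000; V(2,2) = 0.000000
Backward induction: V(k, i) = exp(-r*dt) * [p * V(k+1, i) + (1-p) * V(k+1, i+1)]; then take max(V_cont, immediate exercise) for American.
  V(1,0) = exp(-r*dt) * [p*19.656022 + (1-p)*0.000000] = 8.795902; exercise = 8.382446; V(1,0) = max -> 8.795902
  V(1,1) = exp(-r*dt) * [p*0.000000 + (1-p)*0.000000] = 0.000000; exercise = 0.000000; V(1,1) = max -> 0.000000
  V(0,0) = exp(-r*dt) * [p*8.795902 + (1-p)*0.000000] = 3.936091; exercise = 0.000000; V(0,0) = max -> 3.936091

Answer: Price = V(0,0) = 3.9361


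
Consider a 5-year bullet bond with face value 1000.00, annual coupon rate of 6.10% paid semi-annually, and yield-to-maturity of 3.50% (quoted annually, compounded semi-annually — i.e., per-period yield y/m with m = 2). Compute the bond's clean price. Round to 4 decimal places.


Answer: Price = 1118.3159

Derivation:
Coupon per period c = face * coupon_rate / m = 30.500000
Periods per year m = 2; per-period yield y/m = 0.017500
Number of cashflows N = 10
Cashflows (t years, CF_t, discount factor 1/(1+y/m)^(m*t), PV):
  t = 0.5000: CF_t = 30.500000, DF = 0.982801, PV = 29.975430
  t = 1.0000: CF_t = 30.500000, DF = 0.965898, PV = 29.459882
  t = 1.5000: CF_t = 30.500000, DF = 0.949285, PV = 28.953201
  t = 2.0000: CF_t = 30.500000, DF = 0.932959, PV = 28.455234
  t = 2.5000: CF_t = 30.500000, DF = 0.916913, PV = 27.965832
  t = 3.0000: CF_t = 30.500000, DF = 0.901143, PV = 27.484848
  t = 3.5000: CF_t = 30.500000, DF = 0.885644, PV = 27.012135
  t = 4.0000: CF_t = 30.500000, DF = 0.870412, PV = 26.547553
  t = 4.5000: CF_t = 30.500000, DF = 0.855441, PV = 26.090961
  t = 5.0000: CF_t = 1030.500000, DF = 0.840729, PV = 866.370821
Price P = sum_t PV_t = 1118.315898


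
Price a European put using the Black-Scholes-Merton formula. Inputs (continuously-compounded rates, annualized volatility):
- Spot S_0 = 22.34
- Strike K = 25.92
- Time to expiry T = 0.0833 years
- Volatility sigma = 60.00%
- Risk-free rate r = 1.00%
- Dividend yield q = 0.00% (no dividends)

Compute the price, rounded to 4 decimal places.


Answer: Price = 4.0126

Derivation:
d1 = (ln(S/K) + (r - q + 0.5*sigma^2) * T) / (sigma * sqrt(T)) = -0.76692697
d2 = d1 - sigma * sqrt(T) = -0.94009741
exp(-rT) = 0.99916735; exp(-qT) = 1.00000000
P = K * exp(-rT) * N(-d2) - S_0 * exp(-qT) * N(-d1)
N(-d1) = 0.77843753; N(-d2) = 0.82641620
P = 25.9200 * 0.99916735 * 0.82641620 - 22.3400 * 1.00000000 * 0.77843753 = 4.0126


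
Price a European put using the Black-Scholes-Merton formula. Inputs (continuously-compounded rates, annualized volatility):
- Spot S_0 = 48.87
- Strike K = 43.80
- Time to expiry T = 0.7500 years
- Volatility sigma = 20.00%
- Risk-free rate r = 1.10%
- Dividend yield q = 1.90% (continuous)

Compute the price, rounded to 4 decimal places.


d1 = (ln(S/K) + (r - q + 0.5*sigma^2) * T) / (sigma * sqrt(T)) = 0.68433266
d2 = d1 - sigma * sqrt(T) = 0.51112758
exp(-rT) = 0.99178394; exp(-qT) = 0.98585105
P = K * exp(-rT) * N(-d2) - S_0 * exp(-qT) * N(-d1)
N(-d1) = 0.24688256; N(-d2) = 0.30463086
P = 43.8000 * 0.99178394 * 0.30463086 - 48.8700 * 0.98585105 * 0.24688256 = 1.3388

Answer: Price = 1.3388


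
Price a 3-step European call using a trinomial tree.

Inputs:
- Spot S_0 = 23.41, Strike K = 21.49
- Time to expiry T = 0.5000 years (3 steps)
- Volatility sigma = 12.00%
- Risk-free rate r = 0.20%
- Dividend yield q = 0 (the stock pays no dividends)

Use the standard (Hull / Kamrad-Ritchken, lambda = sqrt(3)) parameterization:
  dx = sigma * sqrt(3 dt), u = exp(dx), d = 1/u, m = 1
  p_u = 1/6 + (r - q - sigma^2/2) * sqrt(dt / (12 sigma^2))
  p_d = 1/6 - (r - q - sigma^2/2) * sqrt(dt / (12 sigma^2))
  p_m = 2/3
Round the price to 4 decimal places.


Answer: Price = V(0,0) = 2.0606

Derivation:
dt = T/N = 0.166667; dx = sigma*sqrt(3*dt) = 0.084853
u = exp(dx) = 1.088557; d = 1/u = 0.918647
p_u = 0.161560, p_m = 0.666667, p_d = 0.171774
Discount per step: exp(-r*dt) = 0.999667
Stock lattice S(k, j) with j the centered position index:
  k=0: S(0,+0) = 23.4100
  k=1: S(1,-1) = 21.5055; S(1,+0) = 23.4100; S(1,+1) = 25.4831
  k=2: S(2,-2) = 19.7560; S(2,-1) = 21.5055; S(2,+0) = 23.4100; S(2,+1) = 25.4831; S(2,+2) = 27.7398
  k=3: S(3,-3) = 18.1488; S(3,-2) = 19.7560; S(3,-1) = 21.5055; S(3,+0) = 23.4100; S(3,+1) = 25.4831; S(3,+2) = 27.7398; S(3,+3) = 30.1964
Terminal payoffs V(N, j) = max(S_T - K, 0):
  V(3,-3) = 0.000000; V(3,-2) = 0.000000; V(3,-1) = 0.015538; V(3,+0) = 1.920000; V(3,+1) = 3.993115; V(3,+2) = 6.249820; V(3,+3) = 8.706370
Backward induction: V(k, j) = exp(-r*dt) * [p_u * V(k+1, j+1) + p_m * V(k+1, j) + p_d * V(k+1, j-1)]
  V(2,-2) = exp(-r*dt) * [p_u*0.015538 + p_m*0.000000 + p_d*0.000000] = 0.002509
  V(2,-1) = exp(-r*dt) * [p_u*1.920000 + p_m*0.015538 + p_d*0.000000] = 0.320446
  V(2,+0) = exp(-r*dt) * [p_u*3.993115 + p_m*1.920000 + p_d*0.015538] = 1.927153
  V(2,+1) = exp(-r*dt) * [p_u*6.249820 + p_m*3.993115 + p_d*1.920000] = 4.000268
  V(2,+2) = exp(-r*dt) * [p_u*8.706370 + p_m*6.249820 + p_d*3.993115] = 6.256971
  V(1,-1) = exp(-r*dt) * [p_u*1.927153 + p_m*0.320446 + p_d*0.002509] = 0.525237
  V(1,+0) = exp(-r*dt) * [p_u*4.000268 + p_m*1.927153 + p_d*0.320446] = 1.985434
  V(1,+1) = exp(-r*dt) * [p_u*6.256971 + p_m*4.000268 + p_d*1.927153] = 4.007418
  V(0,+0) = exp(-r*dt) * [p_u*4.007418 + p_m*1.985434 + p_d*0.525237] = 2.060595


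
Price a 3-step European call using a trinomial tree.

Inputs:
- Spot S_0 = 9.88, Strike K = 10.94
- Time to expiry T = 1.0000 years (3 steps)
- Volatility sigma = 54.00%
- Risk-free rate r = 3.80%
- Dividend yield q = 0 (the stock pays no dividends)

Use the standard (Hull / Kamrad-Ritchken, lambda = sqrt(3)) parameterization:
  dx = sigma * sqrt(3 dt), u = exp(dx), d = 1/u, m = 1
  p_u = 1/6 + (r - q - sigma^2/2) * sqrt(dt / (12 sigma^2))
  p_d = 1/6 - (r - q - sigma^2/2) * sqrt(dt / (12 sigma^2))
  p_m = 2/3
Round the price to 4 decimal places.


Answer: Price = V(0,0) = 1.8026

Derivation:
dt = T/N = 0.333333; dx = sigma*sqrt(3*dt) = 0.540000
u = exp(dx) = 1.716007; d = 1/u = 0.582748
p_u = 0.133395, p_m = 0.666667, p_d = 0.199938
Discount per step: exp(-r*dt) = 0.987413
Stock lattice S(k, j) with j the centered position index:
  k=0: S(0,+0) = 9.8800
  k=1: S(1,-1) = 5.7576; S(1,+0) = 9.8800; S(1,+1) = 16.9541
  k=2: S(2,-2) = 3.3552; S(2,-1) = 5.7576; S(2,+0) = 9.8800; S(2,+1) = 16.9541; S(2,+2) = 29.0934
  k=3: S(3,-3) = 1.9552; S(3,-2) = 3.3552; S(3,-1) = 5.7576; S(3,+0) = 9.8800; S(3,+1) = 16.9541; S(3,+2) = 29.0934; S(3,+3) = 49.9245
Terminal payoffs V(N, j) = max(S_T - K, 0):
  V(3,-3) = 0.000000; V(3,-2) = 0.000000; V(3,-1) = 0.000000; V(3,+0) = 0.000000; V(3,+1) = 6.014148; V(3,+2) = 18.153434; V(3,+3) = 38.984532
Backward induction: V(k, j) = exp(-r*dt) * [p_u * V(k+1, j+1) + p_m * V(k+1, j) + p_d * V(k+1, j-1)]
  V(2,-2) = exp(-r*dt) * [p_u*0.000000 + p_m*0.000000 + p_d*0.000000] = 0.000000
  V(2,-1) = exp(-r*dt) * [p_u*0.000000 + p_m*0.000000 + p_d*0.000000] = 0.000000
  V(2,+0) = exp(-r*dt) * [p_u*6.014148 + p_m*0.000000 + p_d*0.000000] = 0.792160
  V(2,+1) = exp(-r*dt) * [p_u*18.153434 + p_m*6.014148 + p_d*0.000000] = 6.350065
  V(2,+2) = exp(-r*dt) * [p_u*38.984532 + p_m*18.153434 + p_d*6.014148] = 18.272172
  V(1,-1) = exp(-r*dt) * [p_u*0.792160 + p_m*0.000000 + p_d*0.000000] = 0.104340
  V(1,+0) = exp(-r*dt) * [p_u*6.350065 + p_m*0.792160 + p_d*0.000000] = 1.357865
  V(1,+1) = exp(-r*dt) * [p_u*18.272172 + p_m*6.350065 + p_d*0.792160] = 6.743220
  V(0,+0) = exp(-r*dt) * [p_u*6.743220 + p_m*1.357865 + p_d*0.104340] = 1.802638


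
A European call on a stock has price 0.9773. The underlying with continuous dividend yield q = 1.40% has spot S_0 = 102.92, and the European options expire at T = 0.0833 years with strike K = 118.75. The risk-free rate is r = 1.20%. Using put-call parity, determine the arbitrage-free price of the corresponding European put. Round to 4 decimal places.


Answer: Put price = 16.8086

Derivation:
Put-call parity: C - P = S_0 * exp(-qT) - K * exp(-rT).
S_0 * exp(-qT) = 102.9200 * 0.99883448 = 102.80004466
K * exp(-rT) = 118.7500 * 0.99900090 = 118.63135681
P = C - S*exp(-qT) + K*exp(-rT)
P = 0.9773 - 102.80004466 + 118.63135681 = 16.8086


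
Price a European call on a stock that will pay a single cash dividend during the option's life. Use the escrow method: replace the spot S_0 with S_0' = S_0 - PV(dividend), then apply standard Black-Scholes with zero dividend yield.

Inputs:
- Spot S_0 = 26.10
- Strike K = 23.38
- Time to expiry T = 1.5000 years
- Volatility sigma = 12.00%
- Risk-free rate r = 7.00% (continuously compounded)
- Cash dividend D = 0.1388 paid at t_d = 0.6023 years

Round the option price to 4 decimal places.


PV(D) = D * exp(-r * t_d) = 0.1388 * 0.95871541 = 0.13306970
S_0' = S_0 - PV(D) = 26.1000 - 0.13306970 = 25.96693030
d1 = (ln(S_0'/K) + (r + sigma^2/2)*T) / (sigma*sqrt(T)) = 1.50196493
d2 = d1 - sigma*sqrt(T) = 1.35499554
exp(-rT) = 0.90032452
N(d1) = 0.93344692; N(d2) = 0.91229051
C = S_0' * N(d1) - K * exp(-rT) * N(d2) = 25.96693030 * 0.93344692 - 23.3800 * 0.90032452 * 0.91229051 = 5.0354

Answer: Price = 5.0354


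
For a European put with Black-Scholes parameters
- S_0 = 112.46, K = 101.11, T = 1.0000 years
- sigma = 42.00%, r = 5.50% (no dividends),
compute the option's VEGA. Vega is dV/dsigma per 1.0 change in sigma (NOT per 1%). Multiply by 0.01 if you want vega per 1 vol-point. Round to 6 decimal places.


d1 = 0.5942584994; d2 = 0.1742584994
phi(d1) = 0.3343689967; exp(-qT) = 1.0000000000; exp(-rT) = 0.9464851480
Vega = S * exp(-qT) * phi(d1) * sqrt(T) = 112.4600 * 1.0000000000 * 0.3343689967 * 1.0000000000 = 37.603137

Answer: Vega = 37.603137


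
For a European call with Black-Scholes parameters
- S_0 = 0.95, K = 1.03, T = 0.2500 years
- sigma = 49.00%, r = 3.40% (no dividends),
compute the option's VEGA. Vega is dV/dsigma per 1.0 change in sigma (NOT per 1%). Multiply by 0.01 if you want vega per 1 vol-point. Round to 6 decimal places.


Answer: Vega = 0.186689

Derivation:
d1 = -0.1728146801; d2 = -0.4178146801
phi(d1) = 0.3930293492; exp(-qT) = 1.0000000000; exp(-rT) = 0.9915360229
Vega = S * exp(-qT) * phi(d1) * sqrt(T) = 0.9500 * 1.0000000000 * 0.3930293492 * 0.5000000000 = 0.186689


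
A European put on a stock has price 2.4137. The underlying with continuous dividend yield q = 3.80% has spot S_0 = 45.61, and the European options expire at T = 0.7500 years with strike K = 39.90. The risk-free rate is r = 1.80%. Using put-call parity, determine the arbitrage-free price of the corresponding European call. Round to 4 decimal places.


Put-call parity: C - P = S_0 * exp(-qT) - K * exp(-rT).
S_0 * exp(-qT) = 45.6100 * 0.97190229 = 44.32846364
K * exp(-rT) = 39.9000 * 0.98659072 = 39.36496958
C = P + S*exp(-qT) - K*exp(-rT)
C = 2.4137 + 44.32846364 - 39.36496958 = 7.3772

Answer: Call price = 7.3772


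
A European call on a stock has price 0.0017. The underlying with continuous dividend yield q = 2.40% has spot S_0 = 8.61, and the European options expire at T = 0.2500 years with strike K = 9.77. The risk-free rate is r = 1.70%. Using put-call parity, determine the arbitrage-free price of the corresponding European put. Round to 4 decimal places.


Answer: Put price = 1.1718

Derivation:
Put-call parity: C - P = S_0 * exp(-qT) - K * exp(-rT).
S_0 * exp(-qT) = 8.6100 * 0.99401796 = 8.55849467
K * exp(-rT) = 9.7700 * 0.99575902 = 9.72856561
P = C - S*exp(-qT) + K*exp(-rT)
P = 0.0017 - 8.55849467 + 9.72856561 = 1.1718


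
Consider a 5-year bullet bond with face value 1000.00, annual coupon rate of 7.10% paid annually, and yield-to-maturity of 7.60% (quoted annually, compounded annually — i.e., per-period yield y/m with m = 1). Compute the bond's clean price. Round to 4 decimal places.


Answer: Price = 979.8242

Derivation:
Coupon per period c = face * coupon_rate / m = 71.000000
Periods per year m = 1; per-period yield y/m = 0.076000
Number of cashflows N = 5
Cashflows (t years, CF_t, discount factor 1/(1+y/m)^(m*t), PV):
  t = 1.0000: CF_t = 71.000000, DF = 0.929368, PV = 65.985130
  t = 2.0000: CF_t = 71.000000, DF = 0.863725, PV = 61.324470
  t = 3.0000: CF_t = 71.000000, DF = 0.802718, PV = 56.993002
  t = 4.0000: CF_t = 71.000000, DF = 0.746021, PV = 52.967474
  t = 5.0000: CF_t = 1071.000000, DF = 0.693328, PV = 742.554124
Price P = sum_t PV_t = 979.824200


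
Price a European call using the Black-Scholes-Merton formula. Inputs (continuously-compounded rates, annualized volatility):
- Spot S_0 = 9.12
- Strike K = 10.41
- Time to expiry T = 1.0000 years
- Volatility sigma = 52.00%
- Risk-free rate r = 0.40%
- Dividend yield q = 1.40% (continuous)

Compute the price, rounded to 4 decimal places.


Answer: Price = 1.3704

Derivation:
d1 = (ln(S/K) + (r - q + 0.5*sigma^2) * T) / (sigma * sqrt(T)) = -0.01364823
d2 = d1 - sigma * sqrt(T) = -0.53364823
exp(-rT) = 0.99600799; exp(-qT) = 0.98609754
C = S_0 * exp(-qT) * N(d1) - K * exp(-rT) * N(d2)
N(d1) = 0.49455531; N(d2) = 0.29679247
C = 9.1200 * 0.98609754 * 0.49455531 - 10.4100 * 0.99600799 * 0.29679247 = 1.3704


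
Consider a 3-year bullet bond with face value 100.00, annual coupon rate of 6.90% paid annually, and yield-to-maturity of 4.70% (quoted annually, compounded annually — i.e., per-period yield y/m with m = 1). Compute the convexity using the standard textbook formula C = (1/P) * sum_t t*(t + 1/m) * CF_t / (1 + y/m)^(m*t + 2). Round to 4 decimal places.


Answer: Convexity = 10.0549

Derivation:
Coupon per period c = face * coupon_rate / m = 6.900000
Periods per year m = 1; per-period yield y/m = 0.047000
Number of cashflows N = 3
Cashflows (t years, CF_t, discount factor 1/(1+y/m)^(m*t), PV):
  t = 1.0000: CF_t = 6.900000, DF = 0.955110, PV = 6.590258
  t = 2.0000: CF_t = 6.900000, DF = 0.912235, PV = 6.294420
  t = 3.0000: CF_t = 106.900000, DF = 0.871284, PV = 93.140306
Price P = sum_t PV_t = 106.024984
Convexity numerator sum_t t*(t + 1/m) * CF_t / (1+y/m)^(m*t + 2):
  t = 1.0000: term = 12.023725
  t = 2.0000: term = 34.451935
  t = 3.0000: term = 1019.589943
Convexity = (1/P) * sum = 1066.065602 / 106.024984 = 10.054853


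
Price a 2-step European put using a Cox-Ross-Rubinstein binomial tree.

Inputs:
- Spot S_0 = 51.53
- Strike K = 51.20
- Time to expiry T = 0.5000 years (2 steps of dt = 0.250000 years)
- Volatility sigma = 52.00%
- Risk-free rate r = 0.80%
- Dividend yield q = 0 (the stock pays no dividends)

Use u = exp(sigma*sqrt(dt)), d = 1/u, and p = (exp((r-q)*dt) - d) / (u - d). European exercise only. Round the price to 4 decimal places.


dt = T/N = 0.250000
u = exp(sigma*sqrt(dt)) = 1.296930; d = 1/u = 0.771052
p = (exp((r-q)*dt) - d) / (u - d) = 0.439171
Discount per step: exp(-r*dt) = 0.998002
Stock lattice S(k, i) with i counting down-moves:
  k=0: S(0,0) = 51.5300
  k=1: S(1,0) = 66.8308; S(1,1) = 39.7323
  k=2: S(2,0) = 86.6749; S(2,1) = 51.5300; S(2,2) = 30.6356
Terminal payoffs V(N, i) = max(K - S_T, 0):
  V(2,0) = 0.000000; V(2,1) = 0.000000; V(2,2) = 20.564356
Backward induction: V(k, i) = exp(-r*dt) * [p * V(k+1, i) + (1-p) * V(k+1, i+1)].
  V(1,0) = exp(-r*dt) * [p*0.000000 + (1-p)*0.000000] = 0.000000
  V(1,1) = exp(-r*dt) * [p*0.000000 + (1-p)*20.564356] = 11.510051
  V(0,0) = exp(-r*dt) * [p*0.000000 + (1-p)*11.510051] = 6.442277

Answer: Price = V(0,0) = 6.4423


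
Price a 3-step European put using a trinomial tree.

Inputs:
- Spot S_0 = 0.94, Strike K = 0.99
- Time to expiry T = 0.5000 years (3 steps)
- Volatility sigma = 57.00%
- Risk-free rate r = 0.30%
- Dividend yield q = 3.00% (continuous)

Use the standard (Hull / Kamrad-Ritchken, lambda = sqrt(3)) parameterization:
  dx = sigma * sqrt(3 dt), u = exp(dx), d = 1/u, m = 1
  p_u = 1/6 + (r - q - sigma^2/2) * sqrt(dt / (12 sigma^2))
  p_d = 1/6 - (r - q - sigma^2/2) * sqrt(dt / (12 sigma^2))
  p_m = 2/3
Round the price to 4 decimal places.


Answer: Price = V(0,0) = 0.1795

Derivation:
dt = T/N = 0.166667; dx = sigma*sqrt(3*dt) = 0.403051
u = exp(dx) = 1.496383; d = 1/u = 0.668278
p_u = 0.127497, p_m = 0.666667, p_d = 0.205837
Discount per step: exp(-r*dt) = 0.999500
Stock lattice S(k, j) with j the centered position index:
  k=0: S(0,+0) = 0.9400
  k=1: S(1,-1) = 0.6282; S(1,+0) = 0.9400; S(1,+1) = 1.4066
  k=2: S(2,-2) = 0.4198; S(2,-1) = 0.6282; S(2,+0) = 0.9400; S(2,+1) = 1.4066; S(2,+2) = 2.1048
  k=3: S(3,-3) = 0.2805; S(3,-2) = 0.4198; S(3,-1) = 0.6282; S(3,+0) = 0.9400; S(3,+1) = 1.4066; S(3,+2) = 2.1048; S(3,+3) = 3.1496
Terminal payoffs V(N, j) = max(K - S_T, 0):
  V(3,-3) = 0.709457; V(3,-2) = 0.570200; V(3,-1) = 0.361819; V(3,+0) = 0.050000; V(3,+1) = 0.000000; V(3,+2) = 0.000000; V(3,+3) = 0.000000
Backward induction: V(k, j) = exp(-r*dt) * [p_u * V(k+1, j+1) + p_m * V(k+1, j) + p_d * V(k+1, j-1)]
  V(2,-2) = exp(-r*dt) * [p_u*0.361819 + p_m*0.570200 + p_d*0.709457] = 0.572010
  V(2,-1) = exp(-r*dt) * [p_u*0.050000 + p_m*0.361819 + p_d*0.570200] = 0.364773
  V(2,+0) = exp(-r*dt) * [p_u*0.000000 + p_m*0.050000 + p_d*0.361819] = 0.107755
  V(2,+1) = exp(-r*dt) * [p_u*0.000000 + p_m*0.000000 + p_d*0.050000] = 0.010287
  V(2,+2) = exp(-r*dt) * [p_u*0.000000 + p_m*0.000000 + p_d*0.000000] = 0.000000
  V(1,-1) = exp(-r*dt) * [p_u*0.107755 + p_m*0.364773 + p_d*0.572010] = 0.374474
  V(1,+0) = exp(-r*dt) * [p_u*0.010287 + p_m*0.107755 + p_d*0.364773] = 0.148158
  V(1,+1) = exp(-r*dt) * [p_u*0.000000 + p_m*0.010287 + p_d*0.107755] = 0.029023
  V(0,+0) = exp(-r*dt) * [p_u*0.029023 + p_m*0.148158 + p_d*0.374474] = 0.179463


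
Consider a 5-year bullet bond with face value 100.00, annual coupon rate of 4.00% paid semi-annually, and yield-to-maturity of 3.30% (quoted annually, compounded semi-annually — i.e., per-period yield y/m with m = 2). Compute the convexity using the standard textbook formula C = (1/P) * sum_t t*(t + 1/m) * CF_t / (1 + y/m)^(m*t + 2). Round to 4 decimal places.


Answer: Convexity = 23.7139

Derivation:
Coupon per period c = face * coupon_rate / m = 2.000000
Periods per year m = 2; per-period yield y/m = 0.016500
Number of cashflows N = 10
Cashflows (t years, CF_t, discount factor 1/(1+y/m)^(m*t), PV):
  t = 0.5000: CF_t = 2.000000, DF = 0.983768, PV = 1.967536
  t = 1.0000: CF_t = 2.000000, DF = 0.967799, PV = 1.935598
  t = 1.5000: CF_t = 2.000000, DF = 0.952090, PV = 1.904179
  t = 2.0000: CF_t = 2.000000, DF = 0.936635, PV = 1.873270
  t = 2.5000: CF_t = 2.000000, DF = 0.921432, PV = 1.842863
  t = 3.0000: CF_t = 2.000000, DF = 0.906475, PV = 1.812949
  t = 3.5000: CF_t = 2.000000, DF = 0.891761, PV = 1.783521
  t = 4.0000: CF_t = 2.000000, DF = 0.877285, PV = 1.754571
  t = 4.5000: CF_t = 2.000000, DF = 0.863045, PV = 1.726090
  t = 5.0000: CF_t = 102.000000, DF = 0.849036, PV = 86.601685
Price P = sum_t PV_t = 103.202264
Convexity numerator sum_t t*(t + 1/m) * CF_t / (1+y/m)^(m*t + 2):
  t = 0.5000: term = 0.952090
  t = 1.0000: term = 2.809906
  t = 1.5000: term = 5.528589
  t = 2.0000: term = 9.064747
  t = 2.5000: term = 13.376410
  t = 3.0000: term = 18.422995
  t = 3.5000: term = 24.165266
  t = 4.0000: term = 30.565301
  t = 4.5000: term = 37.586449
  t = 5.0000: term = 2304.858508
Convexity = (1/P) * sum = 2447.330262 / 103.202264 = 23.713920


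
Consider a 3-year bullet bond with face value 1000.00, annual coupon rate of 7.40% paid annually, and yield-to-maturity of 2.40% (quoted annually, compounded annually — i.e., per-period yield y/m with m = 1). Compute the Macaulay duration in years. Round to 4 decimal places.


Coupon per period c = face * coupon_rate / m = 74.000000
Periods per year m = 1; per-period yield y/m = 0.024000
Number of cashflows N = 3
Cashflows (t years, CF_t, discount factor 1/(1+y/m)^(m*t), PV):
  t = 1.0000: CF_t = 74.000000, DF = 0.976562, PV = 72.265625
  t = 2.0000: CF_t = 74.000000, DF = 0.953674, PV = 70.571899
  t = 3.0000: CF_t = 1074.000000, DF = 0.931323, PV = 1000.240445
Price P = sum_t PV_t = 1143.077970
Macaulay numerator sum_t t * PV_t:
  t * PV_t at t = 1.0000: 72.265625
  t * PV_t at t = 2.0000: 141.143799
  t * PV_t at t = 3.0000: 3000.721335
Macaulay duration D = (sum_t t * PV_t) / P = 3214.130759 / 1143.077970 = 2.811821

Answer: Macaulay duration = 2.8118 years


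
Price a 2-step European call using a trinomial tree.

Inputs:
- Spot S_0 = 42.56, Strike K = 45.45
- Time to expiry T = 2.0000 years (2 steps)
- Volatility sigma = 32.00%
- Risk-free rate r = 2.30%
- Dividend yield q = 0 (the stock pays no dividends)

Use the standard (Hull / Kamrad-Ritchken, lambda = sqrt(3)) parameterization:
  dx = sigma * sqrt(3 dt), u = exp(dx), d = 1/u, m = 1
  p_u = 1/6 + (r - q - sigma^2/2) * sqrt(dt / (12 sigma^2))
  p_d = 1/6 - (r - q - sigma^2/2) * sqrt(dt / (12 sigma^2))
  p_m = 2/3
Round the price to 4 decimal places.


Answer: Price = V(0,0) = 6.7396

Derivation:
dt = T/N = 1.000000; dx = sigma*sqrt(3*dt) = 0.554256
u = exp(dx) = 1.740646; d = 1/u = 0.574499
p_u = 0.141227, p_m = 0.666667, p_d = 0.192106
Discount per step: exp(-r*dt) = 0.977262
Stock lattice S(k, j) with j the centered position index:
  k=0: S(0,+0) = 42.5600
  k=1: S(1,-1) = 24.4507; S(1,+0) = 42.5600; S(1,+1) = 74.0819
  k=2: S(2,-2) = 14.0469; S(2,-1) = 24.4507; S(2,+0) = 42.5600; S(2,+1) = 74.0819; S(2,+2) = 128.9503
Terminal payoffs V(N, j) = max(S_T - K, 0):
  V(2,-2) = 0.000000; V(2,-1) = 0.000000; V(2,+0) = 0.000000; V(2,+1) = 28.631890; V(2,+2) = 83.500339
Backward induction: V(k, j) = exp(-r*dt) * [p_u * V(k+1, j+1) + p_m * V(k+1, j) + p_d * V(k+1, j-1)]
  V(1,-1) = exp(-r*dt) * [p_u*0.000000 + p_m*0.000000 + p_d*0.000000] = 0.000000
  V(1,+0) = exp(-r*dt) * [p_u*28.631890 + p_m*0.000000 + p_d*0.000000] = 3.951659
  V(1,+1) = exp(-r*dt) * [p_u*83.500339 + p_m*28.631890 + p_d*0.000000] = 30.178299
  V(0,+0) = exp(-r*dt) * [p_u*30.178299 + p_m*3.951659 + p_d*0.000000] = 6.739628


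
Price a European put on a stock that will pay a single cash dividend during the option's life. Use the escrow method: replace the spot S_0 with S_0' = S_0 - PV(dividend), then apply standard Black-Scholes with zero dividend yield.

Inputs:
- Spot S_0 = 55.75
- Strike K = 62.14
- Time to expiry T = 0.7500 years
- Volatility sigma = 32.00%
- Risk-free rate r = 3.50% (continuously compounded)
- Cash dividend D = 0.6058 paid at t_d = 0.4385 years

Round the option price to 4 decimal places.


Answer: Price = 9.4160

Derivation:
PV(D) = D * exp(-r * t_d) = 0.6058 * 0.98476967 = 0.59657347
S_0' = S_0 - PV(D) = 55.7500 - 0.59657347 = 55.15342653
d1 = (ln(S_0'/K) + (r + sigma^2/2)*T) / (sigma*sqrt(T)) = -0.19709666
d2 = d1 - sigma*sqrt(T) = -0.47422479
exp(-rT) = 0.97409154
N(-d1) = 0.57812405; N(-d2) = 0.68233019
P = K * exp(-rT) * N(-d2) - S_0' * N(-d1) = 62.1400 * 0.97409154 * 0.68233019 - 55.15342653 * 0.57812405 = 9.4160


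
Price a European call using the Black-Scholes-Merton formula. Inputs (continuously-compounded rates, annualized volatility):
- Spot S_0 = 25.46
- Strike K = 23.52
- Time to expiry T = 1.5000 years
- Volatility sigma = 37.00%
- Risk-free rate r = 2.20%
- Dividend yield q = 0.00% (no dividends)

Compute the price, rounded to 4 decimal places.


Answer: Price = 5.8026

Derivation:
d1 = (ln(S/K) + (r - q + 0.5*sigma^2) * T) / (sigma * sqrt(T)) = 0.47430169
d2 = d1 - sigma * sqrt(T) = 0.02114609
exp(-rT) = 0.96753856; exp(-qT) = 1.00000000
C = S_0 * exp(-qT) * N(d1) - K * exp(-rT) * N(d2)
N(d1) = 0.68235761; N(d2) = 0.50843544
C = 25.4600 * 1.00000000 * 0.68235761 - 23.5200 * 0.96753856 * 0.50843544 = 5.8026


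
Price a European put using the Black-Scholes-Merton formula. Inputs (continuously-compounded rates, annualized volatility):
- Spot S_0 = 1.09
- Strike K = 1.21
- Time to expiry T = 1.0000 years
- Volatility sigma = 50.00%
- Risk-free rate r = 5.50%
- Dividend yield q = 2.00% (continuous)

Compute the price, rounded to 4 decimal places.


d1 = (ln(S/K) + (r - q + 0.5*sigma^2) * T) / (sigma * sqrt(T)) = 0.11111467
d2 = d1 - sigma * sqrt(T) = -0.38888533
exp(-rT) = 0.94648515; exp(-qT) = 0.98019867
P = K * exp(-rT) * N(-d2) - S_0 * exp(-qT) * N(-d1)
N(-d1) = 0.45576271; N(-d2) = 0.65131951
P = 1.2100 * 0.94648515 * 0.65131951 - 1.0900 * 0.98019867 * 0.45576271 = 0.2590

Answer: Price = 0.2590


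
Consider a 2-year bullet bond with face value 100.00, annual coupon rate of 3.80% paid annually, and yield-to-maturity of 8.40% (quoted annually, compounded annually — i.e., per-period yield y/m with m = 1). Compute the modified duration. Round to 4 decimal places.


Answer: Modified duration = 1.8098

Derivation:
Coupon per period c = face * coupon_rate / m = 3.800000
Periods per year m = 1; per-period yield y/m = 0.084000
Number of cashflows N = 2
Cashflows (t years, CF_t, discount factor 1/(1+y/m)^(m*t), PV):
  t = 1.0000: CF_t = 3.800000, DF = 0.922509, PV = 3.505535
  t = 2.0000: CF_t = 103.800000, DF = 0.851023, PV = 88.336215
Price P = sum_t PV_t = 91.841751
First compute Macaulay numerator sum_t t * PV_t:
  t * PV_t at t = 1.0000: 3.505535
  t * PV_t at t = 2.0000: 176.672431
Macaulay duration D = 180.177966 / 91.841751 = 1.961831
Modified duration = D / (1 + y/m) = 1.961831 / (1 + 0.084000) = 1.809807


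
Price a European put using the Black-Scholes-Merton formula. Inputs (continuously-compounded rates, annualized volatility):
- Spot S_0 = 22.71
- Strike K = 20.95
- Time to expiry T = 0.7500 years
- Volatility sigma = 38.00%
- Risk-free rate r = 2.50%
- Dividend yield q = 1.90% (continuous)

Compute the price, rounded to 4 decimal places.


Answer: Price = 1.9853

Derivation:
d1 = (ln(S/K) + (r - q + 0.5*sigma^2) * T) / (sigma * sqrt(T)) = 0.42333968
d2 = d1 - sigma * sqrt(T) = 0.09425003
exp(-rT) = 0.98142469; exp(-qT) = 0.98585105
P = K * exp(-rT) * N(-d2) - S_0 * exp(-qT) * N(-d1)
N(-d1) = 0.33602372; N(-d2) = 0.46245527
P = 20.9500 * 0.98142469 * 0.46245527 - 22.7100 * 0.98585105 * 0.33602372 = 1.9853


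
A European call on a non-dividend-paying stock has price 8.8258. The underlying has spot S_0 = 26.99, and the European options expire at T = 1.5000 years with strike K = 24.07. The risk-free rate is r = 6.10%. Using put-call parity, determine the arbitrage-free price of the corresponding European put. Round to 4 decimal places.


Answer: Put price = 3.8012

Derivation:
Put-call parity: C - P = S_0 * exp(-qT) - K * exp(-rT).
S_0 * exp(-qT) = 26.9900 * 1.00000000 = 26.99000000
K * exp(-rT) = 24.0700 * 0.91256132 = 21.96535088
P = C - S*exp(-qT) + K*exp(-rT)
P = 8.8258 - 26.99000000 + 21.96535088 = 3.8012


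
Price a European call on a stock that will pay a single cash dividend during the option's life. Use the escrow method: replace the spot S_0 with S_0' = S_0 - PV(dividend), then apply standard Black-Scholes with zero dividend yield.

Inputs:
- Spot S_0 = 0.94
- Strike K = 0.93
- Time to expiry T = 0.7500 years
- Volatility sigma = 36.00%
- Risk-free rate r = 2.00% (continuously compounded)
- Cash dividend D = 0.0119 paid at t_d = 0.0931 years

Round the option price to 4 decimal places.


PV(D) = D * exp(-r * t_d) = 0.0119 * 0.99813973 = 0.01187786
S_0' = S_0 - PV(D) = 0.9400 - 0.01187786 = 0.92812214
d1 = (ln(S_0'/K) + (r + sigma^2/2)*T) / (sigma*sqrt(T)) = 0.19751394
d2 = d1 - sigma*sqrt(T) = -0.11425521
exp(-rT) = 0.98511194
N(d1) = 0.57828731; N(d2) = 0.45451774
C = S_0' * N(d1) - K * exp(-rT) * N(d2) = 0.92812214 * 0.57828731 - 0.9300 * 0.98511194 * 0.45451774 = 0.1203

Answer: Price = 0.1203


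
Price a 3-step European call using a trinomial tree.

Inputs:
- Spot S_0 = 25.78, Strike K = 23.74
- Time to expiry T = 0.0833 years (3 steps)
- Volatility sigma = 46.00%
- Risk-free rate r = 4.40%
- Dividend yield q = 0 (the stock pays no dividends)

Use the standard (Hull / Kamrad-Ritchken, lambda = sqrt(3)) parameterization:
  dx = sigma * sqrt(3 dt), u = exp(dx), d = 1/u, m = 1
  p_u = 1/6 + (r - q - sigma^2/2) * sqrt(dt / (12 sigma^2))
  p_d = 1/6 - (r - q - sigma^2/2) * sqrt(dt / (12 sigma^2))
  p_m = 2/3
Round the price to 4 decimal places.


dt = T/N = 0.027767; dx = sigma*sqrt(3*dt) = 0.132764
u = exp(dx) = 1.141980; d = 1/u = 0.875672
p_u = 0.160204, p_m = 0.666667, p_d = 0.173129
Discount per step: exp(-r*dt) = 0.998779
Stock lattice S(k, j) with j the centered position index:
  k=0: S(0,+0) = 25.7800
  k=1: S(1,-1) = 22.5748; S(1,+0) = 25.7800; S(1,+1) = 29.4403
  k=2: S(2,-2) = 19.7681; S(2,-1) = 22.5748; S(2,+0) = 25.7800; S(2,+1) = 29.4403; S(2,+2) = 33.6202
  k=3: S(3,-3) = 17.3104; S(3,-2) = 19.7681; S(3,-1) = 22.5748; S(3,+0) = 25.7800; S(3,+1) = 29.4403; S(3,+2) = 33.6202; S(3,+3) = 38.3936
Terminal payoffs V(N, j) = max(S_T - K, 0):
  V(3,-3) = 0.000000; V(3,-2) = 0.000000; V(3,-1) = 0.000000; V(3,+0) = 2.040000; V(3,+1) = 5.700256; V(3,+2) = 9.880197; V(3,+3) = 14.653609
Backward induction: V(k, j) = exp(-r*dt) * [p_u * V(k+1, j+1) + p_m * V(k+1, j) + p_d * V(k+1, j-1)]
  V(2,-2) = exp(-r*dt) * [p_u*0.000000 + p_m*0.000000 + p_d*0.000000] = 0.000000
  V(2,-1) = exp(-r*dt) * [p_u*2.040000 + p_m*0.000000 + p_d*0.000000] = 0.326417
  V(2,+0) = exp(-r*dt) * [p_u*5.700256 + p_m*2.040000 + p_d*0.000000] = 2.270429
  V(2,+1) = exp(-r*dt) * [p_u*9.880197 + p_m*5.700256 + p_d*2.040000] = 5.729199
  V(2,+2) = exp(-r*dt) * [p_u*14.653609 + p_m*9.880197 + p_d*5.700256] = 9.909134
  V(1,-1) = exp(-r*dt) * [p_u*2.270429 + p_m*0.326417 + p_d*0.000000] = 0.580634
  V(1,+0) = exp(-r*dt) * [p_u*5.729199 + p_m*2.270429 + p_d*0.326417] = 2.484935
  V(1,+1) = exp(-r*dt) * [p_u*9.909134 + p_m*5.729199 + p_d*2.270429] = 5.792946
  V(0,+0) = exp(-r*dt) * [p_u*5.792946 + p_m*2.484935 + p_d*0.580634] = 2.681924

Answer: Price = V(0,0) = 2.6819


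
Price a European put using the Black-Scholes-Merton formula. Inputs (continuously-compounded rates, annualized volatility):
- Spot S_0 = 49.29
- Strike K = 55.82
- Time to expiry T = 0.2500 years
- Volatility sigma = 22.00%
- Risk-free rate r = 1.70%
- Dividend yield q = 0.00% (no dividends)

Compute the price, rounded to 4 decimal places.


d1 = (ln(S/K) + (r - q + 0.5*sigma^2) * T) / (sigma * sqrt(T)) = -1.03737279
d2 = d1 - sigma * sqrt(T) = -1.14737279
exp(-rT) = 0.99575902; exp(-qT) = 1.00000000
P = K * exp(-rT) * N(-d2) - S_0 * exp(-qT) * N(-d1)
N(-d1) = 0.85021892; N(-d2) = 0.87438621
P = 55.8200 * 0.99575902 * 0.87438621 - 49.2900 * 1.00000000 * 0.85021892 = 6.6940

Answer: Price = 6.6940


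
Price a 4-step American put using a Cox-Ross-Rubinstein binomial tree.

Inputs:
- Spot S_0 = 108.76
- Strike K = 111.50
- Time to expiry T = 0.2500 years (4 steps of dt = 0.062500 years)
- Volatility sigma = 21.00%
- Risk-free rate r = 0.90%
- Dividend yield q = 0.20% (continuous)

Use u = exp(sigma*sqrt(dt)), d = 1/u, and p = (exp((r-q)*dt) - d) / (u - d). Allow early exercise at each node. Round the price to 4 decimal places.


Answer: Price = V(0,0) = 6.1348

Derivation:
dt = T/N = 0.062500
u = exp(sigma*sqrt(dt)) = 1.053903; d = 1/u = 0.948854
p = (exp((r-q)*dt) - d) / (u - d) = 0.491044
Discount per step: exp(-r*dt) = 0.999438
Stock lattice S(k, i) with i counting down-moves:
  k=0: S(0,0) = 108.7600
  k=1: S(1,0) = 114.6224; S(1,1) = 103.1974
  k=2: S(2,0) = 120.8009; S(2,1) = 108.7600; S(2,2) = 97.9193
  k=3: S(3,0) = 127.3124; S(3,1) = 114.6224; S(3,2) = 103.1974; S(3,3) = 92.9111
  k=4: S(4,0) = 134.1748; S(4,1) = 120.8009; S(4,2) = 108.7600; S(4,3) = 97.9193; S(4,4) = 88.1591
Terminal payoffs V(N, i) = max(K - S_T, 0):
  V(4,0) = 0.000000; V(4,1) = 0.000000; V(4,2) = 2.740000; V(4,3) = 13.580705; V(4,4) = 23.340857
Backward induction: V(k, i) = exp(-r*dt) * [p * V(k+1, i) + (1-p) * V(k+1, i+1)]; then take max(V_cont, immediate exercise) for American.
  V(3,0) = exp(-r*dt) * [p*0.000000 + (1-p)*0.000000] = 0.000000; exercise = 0.000000; V(3,0) = max -> 0.000000
  V(3,1) = exp(-r*dt) * [p*0.000000 + (1-p)*2.740000] = 1.393756; exercise = 0.000000; V(3,1) = max -> 1.393756
  V(3,2) = exp(-r*dt) * [p*2.740000 + (1-p)*13.580705] = 8.252802; exercise = 8.302604; V(3,2) = max -> 8.302604
  V(3,3) = exp(-r*dt) * [p*13.580705 + (1-p)*23.340857] = 18.537766; exercise = 18.588854; V(3,3) = max -> 18.588854
  V(2,0) = exp(-r*dt) * [p*0.000000 + (1-p)*1.393756] = 0.708962; exercise = 0.000000; V(2,0) = max -> 0.708962
  V(2,1) = exp(-r*dt) * [p*1.393756 + (1-p)*8.302604] = 4.907297; exercise = 2.740000; V(2,1) = max -> 4.907297
  V(2,2) = exp(-r*dt) * [p*8.302604 + (1-p)*18.588854] = 13.530243; exercise = 13.580705; V(2,2) = max -> 13.580705
  V(1,0) = exp(-r*dt) * [p*0.708962 + (1-p)*4.907297] = 2.844131; exercise = 0.000000; V(1,0) = max -> 2.844131
  V(1,1) = exp(-r*dt) * [p*4.907297 + (1-p)*13.580705] = 9.316441; exercise = 8.302604; V(1,1) = max -> 9.316441
  V(0,0) = exp(-r*dt) * [p*2.844131 + (1-p)*9.316441] = 6.134802; exercise = 2.740000; V(0,0) = max -> 6.134802


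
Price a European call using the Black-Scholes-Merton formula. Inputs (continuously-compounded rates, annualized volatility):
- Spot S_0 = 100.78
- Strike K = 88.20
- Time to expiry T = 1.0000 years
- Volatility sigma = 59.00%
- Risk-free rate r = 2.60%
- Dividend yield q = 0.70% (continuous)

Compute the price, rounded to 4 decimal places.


Answer: Price = 29.3415

Derivation:
d1 = (ln(S/K) + (r - q + 0.5*sigma^2) * T) / (sigma * sqrt(T)) = 0.55319146
d2 = d1 - sigma * sqrt(T) = -0.03680854
exp(-rT) = 0.97433509; exp(-qT) = 0.99302444
C = S_0 * exp(-qT) * N(d1) - K * exp(-rT) * N(d2)
N(d1) = 0.70993384; N(d2) = 0.48531883
C = 100.7800 * 0.99302444 * 0.70993384 - 88.2000 * 0.97433509 * 0.48531883 = 29.3415


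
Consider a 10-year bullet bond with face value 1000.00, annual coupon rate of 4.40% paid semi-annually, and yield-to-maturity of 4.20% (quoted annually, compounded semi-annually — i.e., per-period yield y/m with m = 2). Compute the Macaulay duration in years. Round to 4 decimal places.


Answer: Macaulay duration = 8.2138 years

Derivation:
Coupon per period c = face * coupon_rate / m = 22.000000
Periods per year m = 2; per-period yield y/m = 0.021000
Number of cashflows N = 20
Cashflows (t years, CF_t, discount factor 1/(1+y/m)^(m*t), PV):
  t = 0.5000: CF_t = 22.000000, DF = 0.979432, PV = 21.547502
  t = 1.0000: CF_t = 22.000000, DF = 0.959287, PV = 21.104312
  t = 1.5000: CF_t = 22.000000, DF = 0.939556, PV = 20.670237
  t = 2.0000: CF_t = 22.000000, DF = 0.920231, PV = 20.245090
  t = 2.5000: CF_t = 22.000000, DF = 0.901304, PV = 19.828688
  t = 3.0000: CF_t = 22.000000, DF = 0.882766, PV = 19.420850
  t = 3.5000: CF_t = 22.000000, DF = 0.864609, PV = 19.021400
  t = 4.0000: CF_t = 22.000000, DF = 0.846826, PV = 18.630167
  t = 4.5000: CF_t = 22.000000, DF = 0.829408, PV = 18.246980
  t = 5.0000: CF_t = 22.000000, DF = 0.812349, PV = 17.871675
  t = 5.5000: CF_t = 22.000000, DF = 0.795640, PV = 17.504089
  t = 6.0000: CF_t = 22.000000, DF = 0.779276, PV = 17.144064
  t = 6.5000: CF_t = 22.000000, DF = 0.763247, PV = 16.791444
  t = 7.0000: CF_t = 22.000000, DF = 0.747549, PV = 16.446076
  t = 7.5000: CF_t = 22.000000, DF = 0.732173, PV = 16.107812
  t = 8.0000: CF_t = 22.000000, DF = 0.717114, PV = 15.776505
  t = 8.5000: CF_t = 22.000000, DF = 0.702364, PV = 15.452013
  t = 9.0000: CF_t = 22.000000, DF = 0.687918, PV = 15.134195
  t = 9.5000: CF_t = 22.000000, DF = 0.673769, PV = 14.822914
  t = 10.0000: CF_t = 1022.000000, DF = 0.659911, PV = 674.428717
Price P = sum_t PV_t = 1016.194729
Macaulay numerator sum_t t * PV_t:
  t * PV_t at t = 0.5000: 10.773751
  t * PV_t at t = 1.0000: 21.104312
  t * PV_t at t = 1.5000: 31.005355
  t * PV_t at t = 2.0000: 40.490180
  t * PV_t at t = 2.5000: 49.571719
  t * PV_t at t = 3.0000: 58.262549
  t * PV_t at t = 3.5000: 66.574901
  t * PV_t at t = 4.0000: 74.520667
  t * PV_t at t = 4.5000: 82.111411
  t * PV_t at t = 5.0000: 89.358375
  t * PV_t at t = 5.5000: 96.272491
  t * PV_t at t = 6.0000: 102.864383
  t * PV_t at t = 6.5000: 109.144383
  t * PV_t at t = 7.0000: 115.122532
  t * PV_t at t = 7.5000: 120.808589
  t * PV_t at t = 8.0000: 126.212042
  t * PV_t at t = 8.5000: 131.342111
  t * PV_t at t = 9.0000: 136.207754
  t * PV_t at t = 9.5000: 140.817680
  t * PV_t at t = 10.0000: 6744.287169
Macaulay duration D = (sum_t t * PV_t) / P = 8346.852356 / 1016.194729 = 8.213832


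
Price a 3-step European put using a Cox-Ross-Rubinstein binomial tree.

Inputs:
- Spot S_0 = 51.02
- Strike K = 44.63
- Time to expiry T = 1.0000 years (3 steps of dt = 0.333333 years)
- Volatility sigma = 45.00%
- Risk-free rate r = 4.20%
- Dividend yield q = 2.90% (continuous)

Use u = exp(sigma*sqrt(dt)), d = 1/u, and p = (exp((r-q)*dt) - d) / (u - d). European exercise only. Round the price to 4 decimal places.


dt = T/N = 0.333333
u = exp(sigma*sqrt(dt)) = 1.296681; d = 1/u = 0.771200
p = (exp((r-q)*dt) - d) / (u - d) = 0.443675
Discount per step: exp(-r*dt) = 0.986098
Stock lattice S(k, i) with i counting down-moves:
  k=0: S(0,0) = 51.0200
  k=1: S(1,0) = 66.1566; S(1,1) = 39.3466
  k=2: S(2,0) = 85.7840; S(2,1) = 51.0200; S(2,2) = 30.3441
  k=3: S(3,0) = 111.2345; S(3,1) = 66.1566; S(3,2) = 39.3466; S(3,3) = 23.4014
Terminal payoffs V(N, i) = max(K - S_T, 0):
  V(3,0) = 0.000000; V(3,1) = 0.000000; V(3,2) = 5.283379; V(3,3) = 21.228623
Backward induction: V(k, i) = exp(-r*dt) * [p * V(k+1, i) + (1-p) * V(k+1, i+1)].
  V(2,0) = exp(-r*dt) * [p*0.000000 + (1-p)*0.000000] = 0.000000
  V(2,1) = exp(-r*dt) * [p*0.000000 + (1-p)*5.283379] = 2.898411
  V(2,2) = exp(-r*dt) * [p*5.283379 + (1-p)*21.228623] = 13.957335
  V(1,0) = exp(-r*dt) * [p*0.000000 + (1-p)*2.898411] = 1.590041
  V(1,1) = exp(-r*dt) * [p*2.898411 + (1-p)*13.957335] = 8.924936
  V(0,0) = exp(-r*dt) * [p*1.590041 + (1-p)*8.924936] = 5.591788

Answer: Price = V(0,0) = 5.5918


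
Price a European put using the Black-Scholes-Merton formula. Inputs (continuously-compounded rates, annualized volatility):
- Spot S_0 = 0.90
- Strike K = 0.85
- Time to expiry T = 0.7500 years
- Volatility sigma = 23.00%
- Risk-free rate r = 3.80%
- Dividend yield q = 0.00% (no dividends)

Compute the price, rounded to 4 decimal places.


Answer: Price = 0.0377

Derivation:
d1 = (ln(S/K) + (r - q + 0.5*sigma^2) * T) / (sigma * sqrt(T)) = 0.52963560
d2 = d1 - sigma * sqrt(T) = 0.33044976
exp(-rT) = 0.97190229; exp(-qT) = 1.00000000
P = K * exp(-rT) * N(-d2) - S_0 * exp(-qT) * N(-d1)
N(-d1) = 0.29818230; N(-d2) = 0.37053007
P = 0.8500 * 0.97190229 * 0.37053007 - 0.9000 * 1.00000000 * 0.29818230 = 0.0377


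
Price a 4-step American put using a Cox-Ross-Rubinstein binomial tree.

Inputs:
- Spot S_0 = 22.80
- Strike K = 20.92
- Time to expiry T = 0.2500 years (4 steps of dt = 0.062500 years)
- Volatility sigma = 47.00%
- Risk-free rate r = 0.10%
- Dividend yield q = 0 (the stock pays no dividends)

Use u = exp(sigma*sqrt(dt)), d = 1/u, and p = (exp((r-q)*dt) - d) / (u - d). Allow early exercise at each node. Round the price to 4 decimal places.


dt = T/N = 0.062500
u = exp(sigma*sqrt(dt)) = 1.124682; d = 1/u = 0.889141
p = (exp((r-q)*dt) - d) / (u - d) = 0.470924
Discount per step: exp(-r*dt) = 0.999938
Stock lattice S(k, i) with i counting down-moves:
  k=0: S(0,0) = 22.8000
  k=1: S(1,0) = 25.6427; S(1,1) = 20.2724
  k=2: S(2,0) = 28.8399; S(2,1) = 22.8000; S(2,2) = 18.0250
  k=3: S(3,0) = 32.4357; S(3,1) = 25.6427; S(3,2) = 20.2724; S(3,3) = 16.0268
  k=4: S(4,0) = 36.4799; S(4,1) = 28.8399; S(4,2) = 22.8000; S(4,3) = 18.0250; S(4,4) = 14.2501
Terminal payoffs V(N, i) = max(K - S_T, 0):
  V(4,0) = 0.000000; V(4,1) = 0.000000; V(4,2) = 0.000000; V(4,3) = 2.894985; V(4,4) = 6.669948
Backward induction: V(k, i) = exp(-r*dt) * [p * V(k+1, i) + (1-p) * V(k+1, i+1)]; then take max(V_cont, immediate exercise) for American.
  V(3,0) = exp(-r*dt) * [p*0.000000 + (1-p)*0.000000] = 0.000000; exercise = 0.000000; V(3,0) = max -> 0.000000
  V(3,1) = exp(-r*dt) * [p*0.000000 + (1-p)*0.000000] = 0.000000; exercise = 0.000000; V(3,1) = max -> 0.000000
  V(3,2) = exp(-r*dt) * [p*0.000000 + (1-p)*2.894985] = 1.531571; exercise = 0.647596; V(3,2) = max -> 1.531571
  V(3,3) = exp(-r*dt) * [p*2.894985 + (1-p)*6.669948] = 4.891921; exercise = 4.893229; V(3,3) = max -> 4.893229
  V(2,0) = exp(-r*dt) * [p*0.000000 + (1-p)*0.000000] = 0.000000; exercise = 0.000000; V(2,0) = max -> 0.000000
  V(2,1) = exp(-r*dt) * [p*0.000000 + (1-p)*1.531571] = 0.810267; exercise = 0.000000; V(2,1) = max -> 0.810267
  V(2,2) = exp(-r*dt) * [p*1.531571 + (1-p)*4.893229] = 3.309936; exercise = 2.894985; V(2,2) = max -> 3.309936
  V(1,0) = exp(-r*dt) * [p*0.000000 + (1-p)*0.810267] = 0.428666; exercise = 0.000000; V(1,0) = max -> 0.428666
  V(1,1) = exp(-r*dt) * [p*0.810267 + (1-p)*3.309936] = 2.132648; exercise = 0.647596; V(1,1) = max -> 2.132648
  V(0,0) = exp(-r*dt) * [p*0.428666 + (1-p)*2.132648] = 1.330119; exercise = 0.000000; V(0,0) = max -> 1.330119

Answer: Price = V(0,0) = 1.3301
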